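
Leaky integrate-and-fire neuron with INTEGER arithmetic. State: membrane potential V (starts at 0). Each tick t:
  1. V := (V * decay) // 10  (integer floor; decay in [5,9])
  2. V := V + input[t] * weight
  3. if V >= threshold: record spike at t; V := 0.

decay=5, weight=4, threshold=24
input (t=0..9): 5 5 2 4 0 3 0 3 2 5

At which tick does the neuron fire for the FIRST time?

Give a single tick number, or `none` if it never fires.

t=0: input=5 -> V=20
t=1: input=5 -> V=0 FIRE
t=2: input=2 -> V=8
t=3: input=4 -> V=20
t=4: input=0 -> V=10
t=5: input=3 -> V=17
t=6: input=0 -> V=8
t=7: input=3 -> V=16
t=8: input=2 -> V=16
t=9: input=5 -> V=0 FIRE

Answer: 1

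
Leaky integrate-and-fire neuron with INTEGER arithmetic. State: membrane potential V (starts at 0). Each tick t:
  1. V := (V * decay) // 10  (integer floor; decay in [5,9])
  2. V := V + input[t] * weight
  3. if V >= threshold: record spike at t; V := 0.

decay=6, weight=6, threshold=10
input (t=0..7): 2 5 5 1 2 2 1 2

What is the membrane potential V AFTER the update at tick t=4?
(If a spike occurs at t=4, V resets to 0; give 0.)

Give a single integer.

Answer: 0

Derivation:
t=0: input=2 -> V=0 FIRE
t=1: input=5 -> V=0 FIRE
t=2: input=5 -> V=0 FIRE
t=3: input=1 -> V=6
t=4: input=2 -> V=0 FIRE
t=5: input=2 -> V=0 FIRE
t=6: input=1 -> V=6
t=7: input=2 -> V=0 FIRE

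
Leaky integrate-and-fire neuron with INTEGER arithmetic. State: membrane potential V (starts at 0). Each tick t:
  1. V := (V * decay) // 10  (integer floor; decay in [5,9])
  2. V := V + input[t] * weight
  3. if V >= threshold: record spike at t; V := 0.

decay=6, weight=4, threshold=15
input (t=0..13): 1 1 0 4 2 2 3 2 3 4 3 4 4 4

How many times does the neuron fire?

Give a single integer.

t=0: input=1 -> V=4
t=1: input=1 -> V=6
t=2: input=0 -> V=3
t=3: input=4 -> V=0 FIRE
t=4: input=2 -> V=8
t=5: input=2 -> V=12
t=6: input=3 -> V=0 FIRE
t=7: input=2 -> V=8
t=8: input=3 -> V=0 FIRE
t=9: input=4 -> V=0 FIRE
t=10: input=3 -> V=12
t=11: input=4 -> V=0 FIRE
t=12: input=4 -> V=0 FIRE
t=13: input=4 -> V=0 FIRE

Answer: 7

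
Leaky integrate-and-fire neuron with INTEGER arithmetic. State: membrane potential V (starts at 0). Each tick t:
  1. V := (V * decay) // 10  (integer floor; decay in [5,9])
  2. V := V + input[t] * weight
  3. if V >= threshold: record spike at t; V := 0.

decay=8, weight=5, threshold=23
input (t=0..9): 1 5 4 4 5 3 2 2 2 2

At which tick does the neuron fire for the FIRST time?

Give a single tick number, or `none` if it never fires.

t=0: input=1 -> V=5
t=1: input=5 -> V=0 FIRE
t=2: input=4 -> V=20
t=3: input=4 -> V=0 FIRE
t=4: input=5 -> V=0 FIRE
t=5: input=3 -> V=15
t=6: input=2 -> V=22
t=7: input=2 -> V=0 FIRE
t=8: input=2 -> V=10
t=9: input=2 -> V=18

Answer: 1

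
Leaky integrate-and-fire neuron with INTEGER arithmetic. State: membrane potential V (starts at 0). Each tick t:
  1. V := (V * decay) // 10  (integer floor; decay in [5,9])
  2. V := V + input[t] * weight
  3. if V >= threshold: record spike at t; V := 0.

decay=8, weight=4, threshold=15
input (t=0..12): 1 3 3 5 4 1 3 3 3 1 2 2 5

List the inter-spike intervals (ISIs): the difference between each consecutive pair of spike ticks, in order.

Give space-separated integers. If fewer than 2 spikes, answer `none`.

Answer: 2 1 2 2 3 1

Derivation:
t=0: input=1 -> V=4
t=1: input=3 -> V=0 FIRE
t=2: input=3 -> V=12
t=3: input=5 -> V=0 FIRE
t=4: input=4 -> V=0 FIRE
t=5: input=1 -> V=4
t=6: input=3 -> V=0 FIRE
t=7: input=3 -> V=12
t=8: input=3 -> V=0 FIRE
t=9: input=1 -> V=4
t=10: input=2 -> V=11
t=11: input=2 -> V=0 FIRE
t=12: input=5 -> V=0 FIRE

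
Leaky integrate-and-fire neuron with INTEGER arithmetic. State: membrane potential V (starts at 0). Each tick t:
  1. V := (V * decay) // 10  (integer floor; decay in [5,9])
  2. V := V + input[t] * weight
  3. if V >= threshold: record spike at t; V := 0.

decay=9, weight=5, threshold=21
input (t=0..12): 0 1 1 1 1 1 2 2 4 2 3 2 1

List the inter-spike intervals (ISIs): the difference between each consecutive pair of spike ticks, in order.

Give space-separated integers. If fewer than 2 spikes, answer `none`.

Answer: 2 2

Derivation:
t=0: input=0 -> V=0
t=1: input=1 -> V=5
t=2: input=1 -> V=9
t=3: input=1 -> V=13
t=4: input=1 -> V=16
t=5: input=1 -> V=19
t=6: input=2 -> V=0 FIRE
t=7: input=2 -> V=10
t=8: input=4 -> V=0 FIRE
t=9: input=2 -> V=10
t=10: input=3 -> V=0 FIRE
t=11: input=2 -> V=10
t=12: input=1 -> V=14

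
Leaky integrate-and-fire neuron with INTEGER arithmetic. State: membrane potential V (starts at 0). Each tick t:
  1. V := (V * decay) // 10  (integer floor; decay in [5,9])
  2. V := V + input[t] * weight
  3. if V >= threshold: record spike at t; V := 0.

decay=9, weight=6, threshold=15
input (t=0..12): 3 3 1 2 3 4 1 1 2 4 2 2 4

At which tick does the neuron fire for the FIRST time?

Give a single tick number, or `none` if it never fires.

Answer: 0

Derivation:
t=0: input=3 -> V=0 FIRE
t=1: input=3 -> V=0 FIRE
t=2: input=1 -> V=6
t=3: input=2 -> V=0 FIRE
t=4: input=3 -> V=0 FIRE
t=5: input=4 -> V=0 FIRE
t=6: input=1 -> V=6
t=7: input=1 -> V=11
t=8: input=2 -> V=0 FIRE
t=9: input=4 -> V=0 FIRE
t=10: input=2 -> V=12
t=11: input=2 -> V=0 FIRE
t=12: input=4 -> V=0 FIRE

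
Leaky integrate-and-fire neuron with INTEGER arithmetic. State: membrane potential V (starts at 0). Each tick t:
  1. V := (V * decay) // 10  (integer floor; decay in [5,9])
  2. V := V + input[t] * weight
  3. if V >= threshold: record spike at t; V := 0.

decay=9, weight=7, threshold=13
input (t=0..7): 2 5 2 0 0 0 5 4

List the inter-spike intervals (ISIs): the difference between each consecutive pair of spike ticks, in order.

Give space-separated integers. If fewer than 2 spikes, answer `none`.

Answer: 1 1 4 1

Derivation:
t=0: input=2 -> V=0 FIRE
t=1: input=5 -> V=0 FIRE
t=2: input=2 -> V=0 FIRE
t=3: input=0 -> V=0
t=4: input=0 -> V=0
t=5: input=0 -> V=0
t=6: input=5 -> V=0 FIRE
t=7: input=4 -> V=0 FIRE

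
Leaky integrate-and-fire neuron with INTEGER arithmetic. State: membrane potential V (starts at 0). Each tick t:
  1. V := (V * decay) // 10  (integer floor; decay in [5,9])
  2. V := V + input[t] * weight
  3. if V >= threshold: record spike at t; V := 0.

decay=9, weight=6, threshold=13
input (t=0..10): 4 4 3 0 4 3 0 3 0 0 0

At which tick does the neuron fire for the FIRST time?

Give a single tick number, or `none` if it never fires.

Answer: 0

Derivation:
t=0: input=4 -> V=0 FIRE
t=1: input=4 -> V=0 FIRE
t=2: input=3 -> V=0 FIRE
t=3: input=0 -> V=0
t=4: input=4 -> V=0 FIRE
t=5: input=3 -> V=0 FIRE
t=6: input=0 -> V=0
t=7: input=3 -> V=0 FIRE
t=8: input=0 -> V=0
t=9: input=0 -> V=0
t=10: input=0 -> V=0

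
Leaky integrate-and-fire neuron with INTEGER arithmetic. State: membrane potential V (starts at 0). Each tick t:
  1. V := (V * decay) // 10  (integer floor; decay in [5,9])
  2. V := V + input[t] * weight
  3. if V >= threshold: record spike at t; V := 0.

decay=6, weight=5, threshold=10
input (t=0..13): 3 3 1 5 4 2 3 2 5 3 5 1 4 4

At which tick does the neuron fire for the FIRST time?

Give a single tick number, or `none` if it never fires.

t=0: input=3 -> V=0 FIRE
t=1: input=3 -> V=0 FIRE
t=2: input=1 -> V=5
t=3: input=5 -> V=0 FIRE
t=4: input=4 -> V=0 FIRE
t=5: input=2 -> V=0 FIRE
t=6: input=3 -> V=0 FIRE
t=7: input=2 -> V=0 FIRE
t=8: input=5 -> V=0 FIRE
t=9: input=3 -> V=0 FIRE
t=10: input=5 -> V=0 FIRE
t=11: input=1 -> V=5
t=12: input=4 -> V=0 FIRE
t=13: input=4 -> V=0 FIRE

Answer: 0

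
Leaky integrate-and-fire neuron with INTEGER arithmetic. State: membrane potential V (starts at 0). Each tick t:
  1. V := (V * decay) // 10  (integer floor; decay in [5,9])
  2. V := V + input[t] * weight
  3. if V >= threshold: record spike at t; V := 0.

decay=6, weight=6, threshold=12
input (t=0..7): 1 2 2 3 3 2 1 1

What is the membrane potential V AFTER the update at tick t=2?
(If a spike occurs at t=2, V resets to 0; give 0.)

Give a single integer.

Answer: 0

Derivation:
t=0: input=1 -> V=6
t=1: input=2 -> V=0 FIRE
t=2: input=2 -> V=0 FIRE
t=3: input=3 -> V=0 FIRE
t=4: input=3 -> V=0 FIRE
t=5: input=2 -> V=0 FIRE
t=6: input=1 -> V=6
t=7: input=1 -> V=9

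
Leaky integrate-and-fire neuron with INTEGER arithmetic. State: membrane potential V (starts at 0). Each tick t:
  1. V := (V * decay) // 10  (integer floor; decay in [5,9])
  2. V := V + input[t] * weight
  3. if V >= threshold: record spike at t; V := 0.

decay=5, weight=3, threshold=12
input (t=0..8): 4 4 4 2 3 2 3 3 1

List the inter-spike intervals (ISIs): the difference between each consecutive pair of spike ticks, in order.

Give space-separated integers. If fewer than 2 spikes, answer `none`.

t=0: input=4 -> V=0 FIRE
t=1: input=4 -> V=0 FIRE
t=2: input=4 -> V=0 FIRE
t=3: input=2 -> V=6
t=4: input=3 -> V=0 FIRE
t=5: input=2 -> V=6
t=6: input=3 -> V=0 FIRE
t=7: input=3 -> V=9
t=8: input=1 -> V=7

Answer: 1 1 2 2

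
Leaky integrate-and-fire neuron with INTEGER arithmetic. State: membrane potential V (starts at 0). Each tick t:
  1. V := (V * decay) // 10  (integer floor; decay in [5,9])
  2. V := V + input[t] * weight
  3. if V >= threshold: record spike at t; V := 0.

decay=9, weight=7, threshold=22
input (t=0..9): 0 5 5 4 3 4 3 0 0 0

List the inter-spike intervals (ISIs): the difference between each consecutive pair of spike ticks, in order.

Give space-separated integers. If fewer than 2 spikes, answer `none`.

t=0: input=0 -> V=0
t=1: input=5 -> V=0 FIRE
t=2: input=5 -> V=0 FIRE
t=3: input=4 -> V=0 FIRE
t=4: input=3 -> V=21
t=5: input=4 -> V=0 FIRE
t=6: input=3 -> V=21
t=7: input=0 -> V=18
t=8: input=0 -> V=16
t=9: input=0 -> V=14

Answer: 1 1 2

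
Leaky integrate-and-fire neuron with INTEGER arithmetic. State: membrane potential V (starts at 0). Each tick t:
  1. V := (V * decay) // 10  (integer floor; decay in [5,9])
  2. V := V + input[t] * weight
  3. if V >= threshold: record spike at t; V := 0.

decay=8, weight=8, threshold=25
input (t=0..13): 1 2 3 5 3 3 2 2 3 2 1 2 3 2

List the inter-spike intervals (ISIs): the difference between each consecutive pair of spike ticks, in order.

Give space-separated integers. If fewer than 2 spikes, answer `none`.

t=0: input=1 -> V=8
t=1: input=2 -> V=22
t=2: input=3 -> V=0 FIRE
t=3: input=5 -> V=0 FIRE
t=4: input=3 -> V=24
t=5: input=3 -> V=0 FIRE
t=6: input=2 -> V=16
t=7: input=2 -> V=0 FIRE
t=8: input=3 -> V=24
t=9: input=2 -> V=0 FIRE
t=10: input=1 -> V=8
t=11: input=2 -> V=22
t=12: input=3 -> V=0 FIRE
t=13: input=2 -> V=16

Answer: 1 2 2 2 3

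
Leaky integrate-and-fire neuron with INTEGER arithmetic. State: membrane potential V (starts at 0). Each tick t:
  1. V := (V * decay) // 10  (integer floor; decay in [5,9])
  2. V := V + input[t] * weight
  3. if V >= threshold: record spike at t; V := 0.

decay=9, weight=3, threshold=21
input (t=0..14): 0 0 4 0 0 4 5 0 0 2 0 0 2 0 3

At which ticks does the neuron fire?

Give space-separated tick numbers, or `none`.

Answer: 6

Derivation:
t=0: input=0 -> V=0
t=1: input=0 -> V=0
t=2: input=4 -> V=12
t=3: input=0 -> V=10
t=4: input=0 -> V=9
t=5: input=4 -> V=20
t=6: input=5 -> V=0 FIRE
t=7: input=0 -> V=0
t=8: input=0 -> V=0
t=9: input=2 -> V=6
t=10: input=0 -> V=5
t=11: input=0 -> V=4
t=12: input=2 -> V=9
t=13: input=0 -> V=8
t=14: input=3 -> V=16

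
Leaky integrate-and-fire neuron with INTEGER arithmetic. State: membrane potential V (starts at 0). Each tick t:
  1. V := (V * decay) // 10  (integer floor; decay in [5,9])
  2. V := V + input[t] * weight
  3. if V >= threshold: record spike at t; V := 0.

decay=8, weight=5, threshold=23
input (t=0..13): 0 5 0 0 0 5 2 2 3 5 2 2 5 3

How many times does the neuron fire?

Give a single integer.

t=0: input=0 -> V=0
t=1: input=5 -> V=0 FIRE
t=2: input=0 -> V=0
t=3: input=0 -> V=0
t=4: input=0 -> V=0
t=5: input=5 -> V=0 FIRE
t=6: input=2 -> V=10
t=7: input=2 -> V=18
t=8: input=3 -> V=0 FIRE
t=9: input=5 -> V=0 FIRE
t=10: input=2 -> V=10
t=11: input=2 -> V=18
t=12: input=5 -> V=0 FIRE
t=13: input=3 -> V=15

Answer: 5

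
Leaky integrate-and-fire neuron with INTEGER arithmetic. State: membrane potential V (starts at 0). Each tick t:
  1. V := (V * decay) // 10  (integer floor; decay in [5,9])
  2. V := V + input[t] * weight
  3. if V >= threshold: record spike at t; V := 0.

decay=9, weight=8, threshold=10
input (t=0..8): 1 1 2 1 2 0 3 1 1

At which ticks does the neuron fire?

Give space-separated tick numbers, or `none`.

Answer: 1 2 4 6 8

Derivation:
t=0: input=1 -> V=8
t=1: input=1 -> V=0 FIRE
t=2: input=2 -> V=0 FIRE
t=3: input=1 -> V=8
t=4: input=2 -> V=0 FIRE
t=5: input=0 -> V=0
t=6: input=3 -> V=0 FIRE
t=7: input=1 -> V=8
t=8: input=1 -> V=0 FIRE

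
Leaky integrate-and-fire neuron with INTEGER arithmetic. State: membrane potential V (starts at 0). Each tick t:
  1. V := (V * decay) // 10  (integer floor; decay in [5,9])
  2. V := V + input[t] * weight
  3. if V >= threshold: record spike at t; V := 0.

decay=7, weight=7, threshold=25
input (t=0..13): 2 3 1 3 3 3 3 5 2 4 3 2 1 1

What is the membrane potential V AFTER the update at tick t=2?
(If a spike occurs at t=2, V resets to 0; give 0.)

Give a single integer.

t=0: input=2 -> V=14
t=1: input=3 -> V=0 FIRE
t=2: input=1 -> V=7
t=3: input=3 -> V=0 FIRE
t=4: input=3 -> V=21
t=5: input=3 -> V=0 FIRE
t=6: input=3 -> V=21
t=7: input=5 -> V=0 FIRE
t=8: input=2 -> V=14
t=9: input=4 -> V=0 FIRE
t=10: input=3 -> V=21
t=11: input=2 -> V=0 FIRE
t=12: input=1 -> V=7
t=13: input=1 -> V=11

Answer: 7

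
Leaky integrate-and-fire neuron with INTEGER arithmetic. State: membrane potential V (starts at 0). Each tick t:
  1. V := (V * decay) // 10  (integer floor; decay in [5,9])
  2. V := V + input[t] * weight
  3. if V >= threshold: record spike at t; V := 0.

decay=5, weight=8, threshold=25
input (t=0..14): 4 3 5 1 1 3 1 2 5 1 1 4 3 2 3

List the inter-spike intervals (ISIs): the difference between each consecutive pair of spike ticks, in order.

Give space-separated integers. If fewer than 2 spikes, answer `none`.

t=0: input=4 -> V=0 FIRE
t=1: input=3 -> V=24
t=2: input=5 -> V=0 FIRE
t=3: input=1 -> V=8
t=4: input=1 -> V=12
t=5: input=3 -> V=0 FIRE
t=6: input=1 -> V=8
t=7: input=2 -> V=20
t=8: input=5 -> V=0 FIRE
t=9: input=1 -> V=8
t=10: input=1 -> V=12
t=11: input=4 -> V=0 FIRE
t=12: input=3 -> V=24
t=13: input=2 -> V=0 FIRE
t=14: input=3 -> V=24

Answer: 2 3 3 3 2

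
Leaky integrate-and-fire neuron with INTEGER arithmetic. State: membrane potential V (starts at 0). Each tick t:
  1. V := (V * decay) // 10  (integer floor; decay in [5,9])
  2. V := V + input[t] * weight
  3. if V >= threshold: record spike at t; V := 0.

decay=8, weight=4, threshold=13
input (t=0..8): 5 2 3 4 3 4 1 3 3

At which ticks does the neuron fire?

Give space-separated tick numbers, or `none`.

Answer: 0 2 3 5 7

Derivation:
t=0: input=5 -> V=0 FIRE
t=1: input=2 -> V=8
t=2: input=3 -> V=0 FIRE
t=3: input=4 -> V=0 FIRE
t=4: input=3 -> V=12
t=5: input=4 -> V=0 FIRE
t=6: input=1 -> V=4
t=7: input=3 -> V=0 FIRE
t=8: input=3 -> V=12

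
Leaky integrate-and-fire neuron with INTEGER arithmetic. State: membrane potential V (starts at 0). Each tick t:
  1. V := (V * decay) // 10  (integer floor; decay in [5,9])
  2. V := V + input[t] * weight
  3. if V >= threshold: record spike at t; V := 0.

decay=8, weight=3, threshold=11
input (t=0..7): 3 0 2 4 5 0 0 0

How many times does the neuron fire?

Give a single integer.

Answer: 3

Derivation:
t=0: input=3 -> V=9
t=1: input=0 -> V=7
t=2: input=2 -> V=0 FIRE
t=3: input=4 -> V=0 FIRE
t=4: input=5 -> V=0 FIRE
t=5: input=0 -> V=0
t=6: input=0 -> V=0
t=7: input=0 -> V=0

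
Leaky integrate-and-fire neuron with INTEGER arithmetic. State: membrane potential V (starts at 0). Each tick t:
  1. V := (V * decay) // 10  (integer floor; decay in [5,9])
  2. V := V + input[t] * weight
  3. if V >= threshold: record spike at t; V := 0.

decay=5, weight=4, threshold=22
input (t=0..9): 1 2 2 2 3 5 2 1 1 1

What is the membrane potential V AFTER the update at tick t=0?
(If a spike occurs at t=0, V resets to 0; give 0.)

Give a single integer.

t=0: input=1 -> V=4
t=1: input=2 -> V=10
t=2: input=2 -> V=13
t=3: input=2 -> V=14
t=4: input=3 -> V=19
t=5: input=5 -> V=0 FIRE
t=6: input=2 -> V=8
t=7: input=1 -> V=8
t=8: input=1 -> V=8
t=9: input=1 -> V=8

Answer: 4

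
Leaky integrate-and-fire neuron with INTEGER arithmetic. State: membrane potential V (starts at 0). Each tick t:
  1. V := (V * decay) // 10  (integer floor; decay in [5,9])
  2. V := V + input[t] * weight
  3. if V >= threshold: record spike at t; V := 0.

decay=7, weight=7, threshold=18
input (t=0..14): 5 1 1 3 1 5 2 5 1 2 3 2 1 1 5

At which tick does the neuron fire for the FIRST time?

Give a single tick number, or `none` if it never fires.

t=0: input=5 -> V=0 FIRE
t=1: input=1 -> V=7
t=2: input=1 -> V=11
t=3: input=3 -> V=0 FIRE
t=4: input=1 -> V=7
t=5: input=5 -> V=0 FIRE
t=6: input=2 -> V=14
t=7: input=5 -> V=0 FIRE
t=8: input=1 -> V=7
t=9: input=2 -> V=0 FIRE
t=10: input=3 -> V=0 FIRE
t=11: input=2 -> V=14
t=12: input=1 -> V=16
t=13: input=1 -> V=0 FIRE
t=14: input=5 -> V=0 FIRE

Answer: 0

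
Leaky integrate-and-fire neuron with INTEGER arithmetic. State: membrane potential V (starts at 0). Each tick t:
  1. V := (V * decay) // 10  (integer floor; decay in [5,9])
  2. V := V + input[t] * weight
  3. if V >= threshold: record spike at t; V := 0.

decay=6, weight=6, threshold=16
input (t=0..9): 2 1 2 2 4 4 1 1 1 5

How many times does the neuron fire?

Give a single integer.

t=0: input=2 -> V=12
t=1: input=1 -> V=13
t=2: input=2 -> V=0 FIRE
t=3: input=2 -> V=12
t=4: input=4 -> V=0 FIRE
t=5: input=4 -> V=0 FIRE
t=6: input=1 -> V=6
t=7: input=1 -> V=9
t=8: input=1 -> V=11
t=9: input=5 -> V=0 FIRE

Answer: 4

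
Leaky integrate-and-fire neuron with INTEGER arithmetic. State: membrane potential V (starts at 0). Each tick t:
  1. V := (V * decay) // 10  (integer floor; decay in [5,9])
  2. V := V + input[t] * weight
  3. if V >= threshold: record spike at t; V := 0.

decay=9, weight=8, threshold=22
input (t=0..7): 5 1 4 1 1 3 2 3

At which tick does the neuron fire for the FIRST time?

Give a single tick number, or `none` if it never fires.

t=0: input=5 -> V=0 FIRE
t=1: input=1 -> V=8
t=2: input=4 -> V=0 FIRE
t=3: input=1 -> V=8
t=4: input=1 -> V=15
t=5: input=3 -> V=0 FIRE
t=6: input=2 -> V=16
t=7: input=3 -> V=0 FIRE

Answer: 0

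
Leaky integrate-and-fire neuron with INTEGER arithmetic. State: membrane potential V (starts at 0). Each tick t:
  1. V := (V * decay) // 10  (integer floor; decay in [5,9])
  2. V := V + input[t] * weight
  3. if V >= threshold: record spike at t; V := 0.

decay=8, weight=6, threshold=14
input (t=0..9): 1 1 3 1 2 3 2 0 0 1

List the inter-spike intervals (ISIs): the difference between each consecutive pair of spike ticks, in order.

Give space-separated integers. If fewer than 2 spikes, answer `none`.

Answer: 2 1

Derivation:
t=0: input=1 -> V=6
t=1: input=1 -> V=10
t=2: input=3 -> V=0 FIRE
t=3: input=1 -> V=6
t=4: input=2 -> V=0 FIRE
t=5: input=3 -> V=0 FIRE
t=6: input=2 -> V=12
t=7: input=0 -> V=9
t=8: input=0 -> V=7
t=9: input=1 -> V=11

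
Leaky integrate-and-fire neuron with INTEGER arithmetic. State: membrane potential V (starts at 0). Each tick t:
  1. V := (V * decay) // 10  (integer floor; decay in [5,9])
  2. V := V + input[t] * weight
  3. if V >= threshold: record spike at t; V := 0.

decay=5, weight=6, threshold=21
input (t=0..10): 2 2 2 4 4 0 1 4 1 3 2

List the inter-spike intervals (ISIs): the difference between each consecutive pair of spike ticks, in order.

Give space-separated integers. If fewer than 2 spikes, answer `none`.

t=0: input=2 -> V=12
t=1: input=2 -> V=18
t=2: input=2 -> V=0 FIRE
t=3: input=4 -> V=0 FIRE
t=4: input=4 -> V=0 FIRE
t=5: input=0 -> V=0
t=6: input=1 -> V=6
t=7: input=4 -> V=0 FIRE
t=8: input=1 -> V=6
t=9: input=3 -> V=0 FIRE
t=10: input=2 -> V=12

Answer: 1 1 3 2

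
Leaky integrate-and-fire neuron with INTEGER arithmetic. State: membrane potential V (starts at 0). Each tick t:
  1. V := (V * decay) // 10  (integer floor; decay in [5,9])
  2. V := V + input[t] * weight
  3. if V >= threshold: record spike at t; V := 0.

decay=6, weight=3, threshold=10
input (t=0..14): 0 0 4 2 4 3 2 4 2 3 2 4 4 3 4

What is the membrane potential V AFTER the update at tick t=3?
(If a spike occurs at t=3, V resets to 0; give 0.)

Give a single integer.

Answer: 6

Derivation:
t=0: input=0 -> V=0
t=1: input=0 -> V=0
t=2: input=4 -> V=0 FIRE
t=3: input=2 -> V=6
t=4: input=4 -> V=0 FIRE
t=5: input=3 -> V=9
t=6: input=2 -> V=0 FIRE
t=7: input=4 -> V=0 FIRE
t=8: input=2 -> V=6
t=9: input=3 -> V=0 FIRE
t=10: input=2 -> V=6
t=11: input=4 -> V=0 FIRE
t=12: input=4 -> V=0 FIRE
t=13: input=3 -> V=9
t=14: input=4 -> V=0 FIRE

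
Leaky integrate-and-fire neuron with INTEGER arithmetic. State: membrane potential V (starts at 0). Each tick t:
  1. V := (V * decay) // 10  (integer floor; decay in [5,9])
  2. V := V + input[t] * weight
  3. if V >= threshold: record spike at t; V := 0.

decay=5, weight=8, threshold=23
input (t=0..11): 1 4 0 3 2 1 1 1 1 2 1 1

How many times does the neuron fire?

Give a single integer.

t=0: input=1 -> V=8
t=1: input=4 -> V=0 FIRE
t=2: input=0 -> V=0
t=3: input=3 -> V=0 FIRE
t=4: input=2 -> V=16
t=5: input=1 -> V=16
t=6: input=1 -> V=16
t=7: input=1 -> V=16
t=8: input=1 -> V=16
t=9: input=2 -> V=0 FIRE
t=10: input=1 -> V=8
t=11: input=1 -> V=12

Answer: 3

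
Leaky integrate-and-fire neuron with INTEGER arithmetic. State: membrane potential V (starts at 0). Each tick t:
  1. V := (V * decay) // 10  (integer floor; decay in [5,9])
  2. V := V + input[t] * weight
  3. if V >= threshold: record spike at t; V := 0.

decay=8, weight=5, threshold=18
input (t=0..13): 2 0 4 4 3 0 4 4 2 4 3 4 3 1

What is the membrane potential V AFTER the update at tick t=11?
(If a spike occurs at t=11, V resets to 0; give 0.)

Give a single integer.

Answer: 0

Derivation:
t=0: input=2 -> V=10
t=1: input=0 -> V=8
t=2: input=4 -> V=0 FIRE
t=3: input=4 -> V=0 FIRE
t=4: input=3 -> V=15
t=5: input=0 -> V=12
t=6: input=4 -> V=0 FIRE
t=7: input=4 -> V=0 FIRE
t=8: input=2 -> V=10
t=9: input=4 -> V=0 FIRE
t=10: input=3 -> V=15
t=11: input=4 -> V=0 FIRE
t=12: input=3 -> V=15
t=13: input=1 -> V=17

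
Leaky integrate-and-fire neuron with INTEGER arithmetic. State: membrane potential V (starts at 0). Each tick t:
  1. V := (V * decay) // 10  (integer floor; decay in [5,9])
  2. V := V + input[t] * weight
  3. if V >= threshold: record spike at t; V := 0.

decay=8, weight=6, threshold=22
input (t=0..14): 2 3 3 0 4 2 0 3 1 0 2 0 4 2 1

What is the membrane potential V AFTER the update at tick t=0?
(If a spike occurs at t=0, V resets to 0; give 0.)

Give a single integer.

Answer: 12

Derivation:
t=0: input=2 -> V=12
t=1: input=3 -> V=0 FIRE
t=2: input=3 -> V=18
t=3: input=0 -> V=14
t=4: input=4 -> V=0 FIRE
t=5: input=2 -> V=12
t=6: input=0 -> V=9
t=7: input=3 -> V=0 FIRE
t=8: input=1 -> V=6
t=9: input=0 -> V=4
t=10: input=2 -> V=15
t=11: input=0 -> V=12
t=12: input=4 -> V=0 FIRE
t=13: input=2 -> V=12
t=14: input=1 -> V=15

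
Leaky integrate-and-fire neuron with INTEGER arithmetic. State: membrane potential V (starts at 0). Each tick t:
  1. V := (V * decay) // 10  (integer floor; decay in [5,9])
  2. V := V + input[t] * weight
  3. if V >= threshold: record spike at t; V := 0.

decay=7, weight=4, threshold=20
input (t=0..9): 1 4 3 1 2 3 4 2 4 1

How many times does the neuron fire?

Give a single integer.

Answer: 3

Derivation:
t=0: input=1 -> V=4
t=1: input=4 -> V=18
t=2: input=3 -> V=0 FIRE
t=3: input=1 -> V=4
t=4: input=2 -> V=10
t=5: input=3 -> V=19
t=6: input=4 -> V=0 FIRE
t=7: input=2 -> V=8
t=8: input=4 -> V=0 FIRE
t=9: input=1 -> V=4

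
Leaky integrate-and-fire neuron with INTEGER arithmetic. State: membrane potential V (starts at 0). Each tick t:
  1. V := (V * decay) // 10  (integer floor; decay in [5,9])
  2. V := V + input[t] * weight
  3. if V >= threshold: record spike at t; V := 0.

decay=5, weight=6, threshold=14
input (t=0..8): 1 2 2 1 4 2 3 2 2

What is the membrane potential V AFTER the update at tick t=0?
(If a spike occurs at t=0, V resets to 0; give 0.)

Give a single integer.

t=0: input=1 -> V=6
t=1: input=2 -> V=0 FIRE
t=2: input=2 -> V=12
t=3: input=1 -> V=12
t=4: input=4 -> V=0 FIRE
t=5: input=2 -> V=12
t=6: input=3 -> V=0 FIRE
t=7: input=2 -> V=12
t=8: input=2 -> V=0 FIRE

Answer: 6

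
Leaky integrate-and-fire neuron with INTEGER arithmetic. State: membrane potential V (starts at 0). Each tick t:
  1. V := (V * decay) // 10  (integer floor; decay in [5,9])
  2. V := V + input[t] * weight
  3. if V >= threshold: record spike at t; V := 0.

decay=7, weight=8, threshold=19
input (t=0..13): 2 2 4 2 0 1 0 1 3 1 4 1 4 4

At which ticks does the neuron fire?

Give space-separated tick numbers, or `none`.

Answer: 1 2 8 10 12 13

Derivation:
t=0: input=2 -> V=16
t=1: input=2 -> V=0 FIRE
t=2: input=4 -> V=0 FIRE
t=3: input=2 -> V=16
t=4: input=0 -> V=11
t=5: input=1 -> V=15
t=6: input=0 -> V=10
t=7: input=1 -> V=15
t=8: input=3 -> V=0 FIRE
t=9: input=1 -> V=8
t=10: input=4 -> V=0 FIRE
t=11: input=1 -> V=8
t=12: input=4 -> V=0 FIRE
t=13: input=4 -> V=0 FIRE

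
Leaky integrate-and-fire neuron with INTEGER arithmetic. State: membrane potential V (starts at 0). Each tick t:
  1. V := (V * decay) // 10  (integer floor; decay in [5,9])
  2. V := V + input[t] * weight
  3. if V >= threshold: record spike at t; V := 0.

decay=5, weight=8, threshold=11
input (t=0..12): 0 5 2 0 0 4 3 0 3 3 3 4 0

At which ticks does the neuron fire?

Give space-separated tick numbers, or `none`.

Answer: 1 2 5 6 8 9 10 11

Derivation:
t=0: input=0 -> V=0
t=1: input=5 -> V=0 FIRE
t=2: input=2 -> V=0 FIRE
t=3: input=0 -> V=0
t=4: input=0 -> V=0
t=5: input=4 -> V=0 FIRE
t=6: input=3 -> V=0 FIRE
t=7: input=0 -> V=0
t=8: input=3 -> V=0 FIRE
t=9: input=3 -> V=0 FIRE
t=10: input=3 -> V=0 FIRE
t=11: input=4 -> V=0 FIRE
t=12: input=0 -> V=0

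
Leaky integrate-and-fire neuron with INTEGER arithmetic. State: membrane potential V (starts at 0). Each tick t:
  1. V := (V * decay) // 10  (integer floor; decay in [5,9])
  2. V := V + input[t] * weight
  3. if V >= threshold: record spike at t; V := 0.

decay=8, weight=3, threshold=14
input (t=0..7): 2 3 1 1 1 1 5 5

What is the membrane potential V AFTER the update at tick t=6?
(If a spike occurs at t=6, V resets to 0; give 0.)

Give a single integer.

Answer: 0

Derivation:
t=0: input=2 -> V=6
t=1: input=3 -> V=13
t=2: input=1 -> V=13
t=3: input=1 -> V=13
t=4: input=1 -> V=13
t=5: input=1 -> V=13
t=6: input=5 -> V=0 FIRE
t=7: input=5 -> V=0 FIRE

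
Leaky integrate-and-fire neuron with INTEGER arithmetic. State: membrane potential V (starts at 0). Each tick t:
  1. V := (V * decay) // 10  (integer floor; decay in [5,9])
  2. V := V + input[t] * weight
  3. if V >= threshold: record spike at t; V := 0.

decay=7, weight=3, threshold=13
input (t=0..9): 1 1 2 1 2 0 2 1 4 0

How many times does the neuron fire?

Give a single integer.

Answer: 1

Derivation:
t=0: input=1 -> V=3
t=1: input=1 -> V=5
t=2: input=2 -> V=9
t=3: input=1 -> V=9
t=4: input=2 -> V=12
t=5: input=0 -> V=8
t=6: input=2 -> V=11
t=7: input=1 -> V=10
t=8: input=4 -> V=0 FIRE
t=9: input=0 -> V=0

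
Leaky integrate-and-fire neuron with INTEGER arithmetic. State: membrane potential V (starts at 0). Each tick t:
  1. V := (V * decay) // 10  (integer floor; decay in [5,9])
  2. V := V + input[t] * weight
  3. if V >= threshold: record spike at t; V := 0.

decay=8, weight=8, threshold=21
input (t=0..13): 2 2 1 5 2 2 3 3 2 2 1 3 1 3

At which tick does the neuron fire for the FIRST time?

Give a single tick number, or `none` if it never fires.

t=0: input=2 -> V=16
t=1: input=2 -> V=0 FIRE
t=2: input=1 -> V=8
t=3: input=5 -> V=0 FIRE
t=4: input=2 -> V=16
t=5: input=2 -> V=0 FIRE
t=6: input=3 -> V=0 FIRE
t=7: input=3 -> V=0 FIRE
t=8: input=2 -> V=16
t=9: input=2 -> V=0 FIRE
t=10: input=1 -> V=8
t=11: input=3 -> V=0 FIRE
t=12: input=1 -> V=8
t=13: input=3 -> V=0 FIRE

Answer: 1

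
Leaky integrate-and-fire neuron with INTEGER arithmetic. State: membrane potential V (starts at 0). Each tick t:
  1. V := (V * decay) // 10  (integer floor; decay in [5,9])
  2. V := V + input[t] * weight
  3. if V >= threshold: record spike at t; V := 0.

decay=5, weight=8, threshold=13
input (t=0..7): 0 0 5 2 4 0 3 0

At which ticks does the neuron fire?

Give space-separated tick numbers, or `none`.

t=0: input=0 -> V=0
t=1: input=0 -> V=0
t=2: input=5 -> V=0 FIRE
t=3: input=2 -> V=0 FIRE
t=4: input=4 -> V=0 FIRE
t=5: input=0 -> V=0
t=6: input=3 -> V=0 FIRE
t=7: input=0 -> V=0

Answer: 2 3 4 6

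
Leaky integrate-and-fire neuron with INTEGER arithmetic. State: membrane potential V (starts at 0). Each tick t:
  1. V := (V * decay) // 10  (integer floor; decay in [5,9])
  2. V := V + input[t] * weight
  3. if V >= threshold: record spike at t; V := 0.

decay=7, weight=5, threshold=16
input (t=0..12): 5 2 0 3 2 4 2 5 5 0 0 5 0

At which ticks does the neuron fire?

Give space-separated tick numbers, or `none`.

Answer: 0 3 5 7 8 11

Derivation:
t=0: input=5 -> V=0 FIRE
t=1: input=2 -> V=10
t=2: input=0 -> V=7
t=3: input=3 -> V=0 FIRE
t=4: input=2 -> V=10
t=5: input=4 -> V=0 FIRE
t=6: input=2 -> V=10
t=7: input=5 -> V=0 FIRE
t=8: input=5 -> V=0 FIRE
t=9: input=0 -> V=0
t=10: input=0 -> V=0
t=11: input=5 -> V=0 FIRE
t=12: input=0 -> V=0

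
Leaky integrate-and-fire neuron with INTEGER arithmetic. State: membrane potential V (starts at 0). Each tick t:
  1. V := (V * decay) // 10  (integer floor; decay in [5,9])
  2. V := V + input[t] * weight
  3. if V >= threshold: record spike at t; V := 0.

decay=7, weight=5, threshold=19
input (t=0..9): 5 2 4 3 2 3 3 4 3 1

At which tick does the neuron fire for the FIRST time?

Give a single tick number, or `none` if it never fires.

Answer: 0

Derivation:
t=0: input=5 -> V=0 FIRE
t=1: input=2 -> V=10
t=2: input=4 -> V=0 FIRE
t=3: input=3 -> V=15
t=4: input=2 -> V=0 FIRE
t=5: input=3 -> V=15
t=6: input=3 -> V=0 FIRE
t=7: input=4 -> V=0 FIRE
t=8: input=3 -> V=15
t=9: input=1 -> V=15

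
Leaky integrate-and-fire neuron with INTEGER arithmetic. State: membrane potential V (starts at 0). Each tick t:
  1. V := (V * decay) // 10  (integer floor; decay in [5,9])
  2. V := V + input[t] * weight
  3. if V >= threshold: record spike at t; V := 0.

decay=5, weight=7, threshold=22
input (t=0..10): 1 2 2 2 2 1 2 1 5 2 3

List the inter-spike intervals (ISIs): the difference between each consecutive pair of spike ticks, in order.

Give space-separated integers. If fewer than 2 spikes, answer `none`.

t=0: input=1 -> V=7
t=1: input=2 -> V=17
t=2: input=2 -> V=0 FIRE
t=3: input=2 -> V=14
t=4: input=2 -> V=21
t=5: input=1 -> V=17
t=6: input=2 -> V=0 FIRE
t=7: input=1 -> V=7
t=8: input=5 -> V=0 FIRE
t=9: input=2 -> V=14
t=10: input=3 -> V=0 FIRE

Answer: 4 2 2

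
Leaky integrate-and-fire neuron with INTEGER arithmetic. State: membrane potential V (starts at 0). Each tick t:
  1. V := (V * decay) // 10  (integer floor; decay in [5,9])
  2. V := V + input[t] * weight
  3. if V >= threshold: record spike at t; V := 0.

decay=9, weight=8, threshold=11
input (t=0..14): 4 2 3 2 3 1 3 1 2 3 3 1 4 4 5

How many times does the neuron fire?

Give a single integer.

Answer: 12

Derivation:
t=0: input=4 -> V=0 FIRE
t=1: input=2 -> V=0 FIRE
t=2: input=3 -> V=0 FIRE
t=3: input=2 -> V=0 FIRE
t=4: input=3 -> V=0 FIRE
t=5: input=1 -> V=8
t=6: input=3 -> V=0 FIRE
t=7: input=1 -> V=8
t=8: input=2 -> V=0 FIRE
t=9: input=3 -> V=0 FIRE
t=10: input=3 -> V=0 FIRE
t=11: input=1 -> V=8
t=12: input=4 -> V=0 FIRE
t=13: input=4 -> V=0 FIRE
t=14: input=5 -> V=0 FIRE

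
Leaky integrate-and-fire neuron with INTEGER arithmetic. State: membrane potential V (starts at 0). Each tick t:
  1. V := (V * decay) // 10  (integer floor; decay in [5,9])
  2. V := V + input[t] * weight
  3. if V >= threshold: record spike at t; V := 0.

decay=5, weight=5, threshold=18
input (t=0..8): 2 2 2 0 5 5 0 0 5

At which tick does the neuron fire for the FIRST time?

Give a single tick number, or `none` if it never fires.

Answer: 4

Derivation:
t=0: input=2 -> V=10
t=1: input=2 -> V=15
t=2: input=2 -> V=17
t=3: input=0 -> V=8
t=4: input=5 -> V=0 FIRE
t=5: input=5 -> V=0 FIRE
t=6: input=0 -> V=0
t=7: input=0 -> V=0
t=8: input=5 -> V=0 FIRE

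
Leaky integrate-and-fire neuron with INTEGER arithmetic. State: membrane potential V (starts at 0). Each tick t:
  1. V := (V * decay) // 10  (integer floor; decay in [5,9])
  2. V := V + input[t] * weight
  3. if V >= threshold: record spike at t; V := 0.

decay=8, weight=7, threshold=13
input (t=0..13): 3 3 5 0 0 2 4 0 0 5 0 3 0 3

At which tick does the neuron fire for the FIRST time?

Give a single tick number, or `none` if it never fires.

t=0: input=3 -> V=0 FIRE
t=1: input=3 -> V=0 FIRE
t=2: input=5 -> V=0 FIRE
t=3: input=0 -> V=0
t=4: input=0 -> V=0
t=5: input=2 -> V=0 FIRE
t=6: input=4 -> V=0 FIRE
t=7: input=0 -> V=0
t=8: input=0 -> V=0
t=9: input=5 -> V=0 FIRE
t=10: input=0 -> V=0
t=11: input=3 -> V=0 FIRE
t=12: input=0 -> V=0
t=13: input=3 -> V=0 FIRE

Answer: 0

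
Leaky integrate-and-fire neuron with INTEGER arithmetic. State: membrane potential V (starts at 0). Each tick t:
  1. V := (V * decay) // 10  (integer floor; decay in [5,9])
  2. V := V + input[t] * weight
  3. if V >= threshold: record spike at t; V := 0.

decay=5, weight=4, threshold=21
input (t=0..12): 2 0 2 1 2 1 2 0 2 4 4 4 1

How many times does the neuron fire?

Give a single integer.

Answer: 2

Derivation:
t=0: input=2 -> V=8
t=1: input=0 -> V=4
t=2: input=2 -> V=10
t=3: input=1 -> V=9
t=4: input=2 -> V=12
t=5: input=1 -> V=10
t=6: input=2 -> V=13
t=7: input=0 -> V=6
t=8: input=2 -> V=11
t=9: input=4 -> V=0 FIRE
t=10: input=4 -> V=16
t=11: input=4 -> V=0 FIRE
t=12: input=1 -> V=4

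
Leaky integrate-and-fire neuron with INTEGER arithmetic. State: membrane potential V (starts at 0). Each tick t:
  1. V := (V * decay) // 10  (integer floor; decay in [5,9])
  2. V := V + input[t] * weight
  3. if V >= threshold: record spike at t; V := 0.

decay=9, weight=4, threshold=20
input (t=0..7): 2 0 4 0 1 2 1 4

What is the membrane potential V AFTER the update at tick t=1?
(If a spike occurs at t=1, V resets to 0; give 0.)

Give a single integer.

t=0: input=2 -> V=8
t=1: input=0 -> V=7
t=2: input=4 -> V=0 FIRE
t=3: input=0 -> V=0
t=4: input=1 -> V=4
t=5: input=2 -> V=11
t=6: input=1 -> V=13
t=7: input=4 -> V=0 FIRE

Answer: 7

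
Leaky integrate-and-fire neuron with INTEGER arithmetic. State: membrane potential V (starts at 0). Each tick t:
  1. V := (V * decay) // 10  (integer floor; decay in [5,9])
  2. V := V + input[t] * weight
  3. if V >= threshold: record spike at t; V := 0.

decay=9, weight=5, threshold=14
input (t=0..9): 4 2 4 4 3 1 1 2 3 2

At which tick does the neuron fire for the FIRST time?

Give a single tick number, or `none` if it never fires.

t=0: input=4 -> V=0 FIRE
t=1: input=2 -> V=10
t=2: input=4 -> V=0 FIRE
t=3: input=4 -> V=0 FIRE
t=4: input=3 -> V=0 FIRE
t=5: input=1 -> V=5
t=6: input=1 -> V=9
t=7: input=2 -> V=0 FIRE
t=8: input=3 -> V=0 FIRE
t=9: input=2 -> V=10

Answer: 0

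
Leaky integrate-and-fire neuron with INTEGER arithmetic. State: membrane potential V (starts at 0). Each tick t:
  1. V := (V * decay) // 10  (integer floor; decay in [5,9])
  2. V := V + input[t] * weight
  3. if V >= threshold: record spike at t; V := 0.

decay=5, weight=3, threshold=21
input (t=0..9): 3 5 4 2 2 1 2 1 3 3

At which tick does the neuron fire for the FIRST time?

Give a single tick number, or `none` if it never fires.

t=0: input=3 -> V=9
t=1: input=5 -> V=19
t=2: input=4 -> V=0 FIRE
t=3: input=2 -> V=6
t=4: input=2 -> V=9
t=5: input=1 -> V=7
t=6: input=2 -> V=9
t=7: input=1 -> V=7
t=8: input=3 -> V=12
t=9: input=3 -> V=15

Answer: 2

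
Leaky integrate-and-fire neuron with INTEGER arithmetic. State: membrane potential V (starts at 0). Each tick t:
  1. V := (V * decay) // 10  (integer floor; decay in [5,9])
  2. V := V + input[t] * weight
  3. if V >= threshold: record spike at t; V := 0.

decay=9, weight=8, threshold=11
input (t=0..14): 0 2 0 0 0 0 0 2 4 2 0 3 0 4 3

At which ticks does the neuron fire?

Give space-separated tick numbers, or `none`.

t=0: input=0 -> V=0
t=1: input=2 -> V=0 FIRE
t=2: input=0 -> V=0
t=3: input=0 -> V=0
t=4: input=0 -> V=0
t=5: input=0 -> V=0
t=6: input=0 -> V=0
t=7: input=2 -> V=0 FIRE
t=8: input=4 -> V=0 FIRE
t=9: input=2 -> V=0 FIRE
t=10: input=0 -> V=0
t=11: input=3 -> V=0 FIRE
t=12: input=0 -> V=0
t=13: input=4 -> V=0 FIRE
t=14: input=3 -> V=0 FIRE

Answer: 1 7 8 9 11 13 14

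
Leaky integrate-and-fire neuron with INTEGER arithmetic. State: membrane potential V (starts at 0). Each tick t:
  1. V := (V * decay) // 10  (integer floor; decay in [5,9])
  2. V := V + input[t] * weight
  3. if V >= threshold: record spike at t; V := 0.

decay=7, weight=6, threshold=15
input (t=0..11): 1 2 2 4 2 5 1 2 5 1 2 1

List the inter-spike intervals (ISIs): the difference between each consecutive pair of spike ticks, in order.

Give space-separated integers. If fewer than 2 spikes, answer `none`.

Answer: 2 2 2 1 2

Derivation:
t=0: input=1 -> V=6
t=1: input=2 -> V=0 FIRE
t=2: input=2 -> V=12
t=3: input=4 -> V=0 FIRE
t=4: input=2 -> V=12
t=5: input=5 -> V=0 FIRE
t=6: input=1 -> V=6
t=7: input=2 -> V=0 FIRE
t=8: input=5 -> V=0 FIRE
t=9: input=1 -> V=6
t=10: input=2 -> V=0 FIRE
t=11: input=1 -> V=6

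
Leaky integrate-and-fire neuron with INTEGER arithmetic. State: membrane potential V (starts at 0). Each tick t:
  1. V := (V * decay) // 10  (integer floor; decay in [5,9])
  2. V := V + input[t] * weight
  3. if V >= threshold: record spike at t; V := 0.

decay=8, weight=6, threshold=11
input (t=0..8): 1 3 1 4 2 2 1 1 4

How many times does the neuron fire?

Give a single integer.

Answer: 5

Derivation:
t=0: input=1 -> V=6
t=1: input=3 -> V=0 FIRE
t=2: input=1 -> V=6
t=3: input=4 -> V=0 FIRE
t=4: input=2 -> V=0 FIRE
t=5: input=2 -> V=0 FIRE
t=6: input=1 -> V=6
t=7: input=1 -> V=10
t=8: input=4 -> V=0 FIRE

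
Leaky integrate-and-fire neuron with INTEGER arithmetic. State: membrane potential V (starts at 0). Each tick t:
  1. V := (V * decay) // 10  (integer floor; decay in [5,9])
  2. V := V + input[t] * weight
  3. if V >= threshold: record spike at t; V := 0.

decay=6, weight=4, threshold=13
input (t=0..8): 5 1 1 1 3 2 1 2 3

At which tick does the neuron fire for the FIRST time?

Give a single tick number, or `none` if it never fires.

Answer: 0

Derivation:
t=0: input=5 -> V=0 FIRE
t=1: input=1 -> V=4
t=2: input=1 -> V=6
t=3: input=1 -> V=7
t=4: input=3 -> V=0 FIRE
t=5: input=2 -> V=8
t=6: input=1 -> V=8
t=7: input=2 -> V=12
t=8: input=3 -> V=0 FIRE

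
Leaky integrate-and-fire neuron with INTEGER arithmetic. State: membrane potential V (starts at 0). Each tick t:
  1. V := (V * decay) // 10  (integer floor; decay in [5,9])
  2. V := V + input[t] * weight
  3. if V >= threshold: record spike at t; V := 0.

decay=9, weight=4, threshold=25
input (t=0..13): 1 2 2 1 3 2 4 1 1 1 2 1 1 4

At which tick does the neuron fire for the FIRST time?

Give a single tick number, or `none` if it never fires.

t=0: input=1 -> V=4
t=1: input=2 -> V=11
t=2: input=2 -> V=17
t=3: input=1 -> V=19
t=4: input=3 -> V=0 FIRE
t=5: input=2 -> V=8
t=6: input=4 -> V=23
t=7: input=1 -> V=24
t=8: input=1 -> V=0 FIRE
t=9: input=1 -> V=4
t=10: input=2 -> V=11
t=11: input=1 -> V=13
t=12: input=1 -> V=15
t=13: input=4 -> V=0 FIRE

Answer: 4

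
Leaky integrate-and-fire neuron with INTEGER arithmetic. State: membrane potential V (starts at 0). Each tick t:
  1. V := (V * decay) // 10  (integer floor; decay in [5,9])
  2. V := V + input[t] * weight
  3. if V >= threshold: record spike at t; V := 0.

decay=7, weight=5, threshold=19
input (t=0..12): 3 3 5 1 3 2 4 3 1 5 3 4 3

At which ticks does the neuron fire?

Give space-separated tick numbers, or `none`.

t=0: input=3 -> V=15
t=1: input=3 -> V=0 FIRE
t=2: input=5 -> V=0 FIRE
t=3: input=1 -> V=5
t=4: input=3 -> V=18
t=5: input=2 -> V=0 FIRE
t=6: input=4 -> V=0 FIRE
t=7: input=3 -> V=15
t=8: input=1 -> V=15
t=9: input=5 -> V=0 FIRE
t=10: input=3 -> V=15
t=11: input=4 -> V=0 FIRE
t=12: input=3 -> V=15

Answer: 1 2 5 6 9 11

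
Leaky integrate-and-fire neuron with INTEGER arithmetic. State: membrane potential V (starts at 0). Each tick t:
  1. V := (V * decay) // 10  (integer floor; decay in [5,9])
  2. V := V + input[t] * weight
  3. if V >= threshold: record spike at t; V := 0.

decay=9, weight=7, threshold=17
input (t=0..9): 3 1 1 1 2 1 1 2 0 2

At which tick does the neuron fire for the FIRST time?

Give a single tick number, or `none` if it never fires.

t=0: input=3 -> V=0 FIRE
t=1: input=1 -> V=7
t=2: input=1 -> V=13
t=3: input=1 -> V=0 FIRE
t=4: input=2 -> V=14
t=5: input=1 -> V=0 FIRE
t=6: input=1 -> V=7
t=7: input=2 -> V=0 FIRE
t=8: input=0 -> V=0
t=9: input=2 -> V=14

Answer: 0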